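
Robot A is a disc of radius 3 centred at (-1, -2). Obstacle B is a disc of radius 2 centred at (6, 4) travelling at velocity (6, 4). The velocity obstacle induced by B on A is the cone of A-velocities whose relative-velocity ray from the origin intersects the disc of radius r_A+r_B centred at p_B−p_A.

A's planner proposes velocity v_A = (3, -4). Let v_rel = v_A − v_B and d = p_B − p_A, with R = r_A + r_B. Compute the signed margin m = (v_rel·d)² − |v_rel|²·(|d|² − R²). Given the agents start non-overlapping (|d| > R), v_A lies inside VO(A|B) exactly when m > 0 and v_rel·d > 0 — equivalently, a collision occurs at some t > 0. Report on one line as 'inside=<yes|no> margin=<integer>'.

d = (7, 6),  |d|² = 85;  R = 3+2 = 5,  c = 85−5² = 60
v_rel = (-3, -8),  |v_rel|² = 73;  v_rel·d = (-3)·(7) + (-8)·(6) = -69
73·t² + 138·t + 60 = 0  ⇒  m = (-69)² − 73·60 = 381
m = 381 > 0,  v_rel·d = -69 < 0  ⇒  outside

inside=no margin=381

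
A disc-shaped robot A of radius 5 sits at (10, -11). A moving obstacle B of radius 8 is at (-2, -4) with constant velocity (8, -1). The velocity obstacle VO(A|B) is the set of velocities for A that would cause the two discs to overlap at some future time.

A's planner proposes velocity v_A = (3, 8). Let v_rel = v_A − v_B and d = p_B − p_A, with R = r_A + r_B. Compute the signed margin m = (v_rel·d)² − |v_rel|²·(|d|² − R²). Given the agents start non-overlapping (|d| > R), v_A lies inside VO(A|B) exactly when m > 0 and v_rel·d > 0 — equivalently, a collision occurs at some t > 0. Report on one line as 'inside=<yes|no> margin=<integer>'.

d = (-12, 7),  |d|² = 193;  R = 5+8 = 13,  c = 193−13² = 24
v_rel = (-5, 9),  |v_rel|² = 106;  v_rel·d = (-5)·(-12) + (9)·(7) = 123
106·t² − 246·t + 24 = 0  ⇒  m = 123² − 106·24 = 12585
m = 12585 > 0,  v_rel·d = 123 > 0  ⇒  inside

inside=yes margin=12585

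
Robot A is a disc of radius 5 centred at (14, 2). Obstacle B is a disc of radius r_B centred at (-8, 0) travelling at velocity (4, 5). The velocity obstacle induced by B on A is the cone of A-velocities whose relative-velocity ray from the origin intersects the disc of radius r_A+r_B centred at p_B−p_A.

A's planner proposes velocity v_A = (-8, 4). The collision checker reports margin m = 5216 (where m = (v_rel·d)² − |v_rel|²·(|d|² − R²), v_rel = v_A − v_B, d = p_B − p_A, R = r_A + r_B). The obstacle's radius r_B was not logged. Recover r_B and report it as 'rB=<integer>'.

m = 5216
d = (-22, -2);  v_rel = (-12, -1),  |v_rel|² = 145
v_rel×d = (-12)·(-2) − (-1)·(-22) = 2
since m = R²·145 − 2²:  R² = (4 + 5216) / 145 = 36
R = √36 = 6  ⇒  r_B = 6 − 5 = 1

rB=1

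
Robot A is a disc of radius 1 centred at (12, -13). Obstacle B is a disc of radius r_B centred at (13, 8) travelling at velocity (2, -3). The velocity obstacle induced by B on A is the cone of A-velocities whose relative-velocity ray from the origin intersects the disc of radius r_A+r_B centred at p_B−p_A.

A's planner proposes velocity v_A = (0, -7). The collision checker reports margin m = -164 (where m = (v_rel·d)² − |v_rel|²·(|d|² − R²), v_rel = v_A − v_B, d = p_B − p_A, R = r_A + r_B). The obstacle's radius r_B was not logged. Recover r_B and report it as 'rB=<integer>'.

m = -164
d = (1, 21);  v_rel = (-2, -4),  |v_rel|² = 20
v_rel×d = (-2)·(21) − (-4)·(1) = -38
since m = R²·20 − (-38)²:  R² = (1444 + -164) / 20 = 64
R = √64 = 8  ⇒  r_B = 8 − 1 = 7

rB=7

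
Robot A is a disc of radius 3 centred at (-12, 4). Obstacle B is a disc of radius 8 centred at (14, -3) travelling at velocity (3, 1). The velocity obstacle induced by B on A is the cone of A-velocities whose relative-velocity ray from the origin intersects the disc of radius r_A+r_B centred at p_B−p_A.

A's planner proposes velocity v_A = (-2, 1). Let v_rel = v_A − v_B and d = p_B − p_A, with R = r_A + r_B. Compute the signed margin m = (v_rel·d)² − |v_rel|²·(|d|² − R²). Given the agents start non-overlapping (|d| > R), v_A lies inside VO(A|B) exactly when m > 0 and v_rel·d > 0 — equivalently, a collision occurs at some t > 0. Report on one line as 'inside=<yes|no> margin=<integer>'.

d = (26, -7),  |d|² = 725;  R = 3+8 = 11,  c = 725−11² = 604
v_rel = (-5, 0),  |v_rel|² = 25;  v_rel·d = (-5)·(26) + (0)·(-7) = -130
25·t² + 260·t + 604 = 0  ⇒  m = (-130)² − 25·604 = 1800
m = 1800 > 0,  v_rel·d = -130 < 0  ⇒  outside

inside=no margin=1800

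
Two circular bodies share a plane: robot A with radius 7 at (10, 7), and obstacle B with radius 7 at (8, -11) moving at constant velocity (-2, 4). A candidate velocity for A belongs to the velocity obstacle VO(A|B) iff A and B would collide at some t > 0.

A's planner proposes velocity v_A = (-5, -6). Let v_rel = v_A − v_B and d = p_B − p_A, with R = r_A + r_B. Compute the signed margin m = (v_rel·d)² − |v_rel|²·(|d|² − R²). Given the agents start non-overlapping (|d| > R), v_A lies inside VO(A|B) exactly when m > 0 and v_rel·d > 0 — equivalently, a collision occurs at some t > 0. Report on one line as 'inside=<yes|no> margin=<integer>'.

d = (-2, -18),  |d|² = 328;  R = 7+7 = 14,  c = 328−14² = 132
v_rel = (-3, -10),  |v_rel|² = 109;  v_rel·d = (-3)·(-2) + (-10)·(-18) = 186
109·t² − 372·t + 132 = 0  ⇒  m = 186² − 109·132 = 20208
m = 20208 > 0,  v_rel·d = 186 > 0  ⇒  inside

inside=yes margin=20208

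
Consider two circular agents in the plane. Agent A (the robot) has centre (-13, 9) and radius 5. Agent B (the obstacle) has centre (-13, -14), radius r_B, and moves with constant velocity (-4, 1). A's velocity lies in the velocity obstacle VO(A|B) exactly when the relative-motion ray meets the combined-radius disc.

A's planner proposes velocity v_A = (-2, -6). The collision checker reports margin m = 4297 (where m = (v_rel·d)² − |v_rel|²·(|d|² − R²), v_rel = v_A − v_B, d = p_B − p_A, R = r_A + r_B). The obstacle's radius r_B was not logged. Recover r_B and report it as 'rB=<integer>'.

m = 4297
d = (0, -23);  v_rel = (2, -7),  |v_rel|² = 53
v_rel×d = (2)·(-23) − (-7)·(0) = -46
since m = R²·53 − (-46)²:  R² = (2116 + 4297) / 53 = 121
R = √121 = 11  ⇒  r_B = 11 − 5 = 6

rB=6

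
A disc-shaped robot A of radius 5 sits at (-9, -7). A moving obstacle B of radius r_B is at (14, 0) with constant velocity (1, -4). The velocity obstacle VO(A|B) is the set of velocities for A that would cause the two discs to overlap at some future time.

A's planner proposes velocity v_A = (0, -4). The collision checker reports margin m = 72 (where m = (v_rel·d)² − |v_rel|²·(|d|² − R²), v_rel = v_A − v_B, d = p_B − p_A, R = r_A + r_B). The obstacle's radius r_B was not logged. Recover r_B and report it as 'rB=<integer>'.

m = 72
d = (23, 7);  v_rel = (-1, 0),  |v_rel|² = 1
v_rel×d = (-1)·(7) − (0)·(23) = -7
since m = R²·1 − (-7)²:  R² = (49 + 72) / 1 = 121
R = √121 = 11  ⇒  r_B = 11 − 5 = 6

rB=6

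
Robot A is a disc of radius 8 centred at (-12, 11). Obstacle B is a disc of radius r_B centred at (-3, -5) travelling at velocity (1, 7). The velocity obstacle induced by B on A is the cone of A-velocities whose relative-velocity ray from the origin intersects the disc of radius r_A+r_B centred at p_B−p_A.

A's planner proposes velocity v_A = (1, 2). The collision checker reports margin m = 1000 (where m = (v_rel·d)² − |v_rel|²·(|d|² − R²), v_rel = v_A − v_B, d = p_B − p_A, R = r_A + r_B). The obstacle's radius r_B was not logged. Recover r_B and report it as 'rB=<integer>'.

m = 1000
d = (9, -16);  v_rel = (0, -5),  |v_rel|² = 25
v_rel×d = (0)·(-16) − (-5)·(9) = 45
since m = R²·25 − 45²:  R² = (2025 + 1000) / 25 = 121
R = √121 = 11  ⇒  r_B = 11 − 8 = 3

rB=3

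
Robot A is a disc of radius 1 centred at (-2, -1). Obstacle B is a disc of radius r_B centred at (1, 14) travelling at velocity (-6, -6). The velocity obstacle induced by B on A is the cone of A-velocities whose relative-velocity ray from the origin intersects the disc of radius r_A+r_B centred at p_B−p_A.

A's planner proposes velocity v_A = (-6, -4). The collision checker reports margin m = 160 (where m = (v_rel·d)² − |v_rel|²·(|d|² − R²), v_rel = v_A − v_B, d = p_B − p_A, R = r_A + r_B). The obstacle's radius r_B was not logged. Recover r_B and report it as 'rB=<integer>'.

m = 160
d = (3, 15);  v_rel = (0, 2),  |v_rel|² = 4
v_rel×d = (0)·(15) − (2)·(3) = -6
since m = R²·4 − (-6)²:  R² = (36 + 160) / 4 = 49
R = √49 = 7  ⇒  r_B = 7 − 1 = 6

rB=6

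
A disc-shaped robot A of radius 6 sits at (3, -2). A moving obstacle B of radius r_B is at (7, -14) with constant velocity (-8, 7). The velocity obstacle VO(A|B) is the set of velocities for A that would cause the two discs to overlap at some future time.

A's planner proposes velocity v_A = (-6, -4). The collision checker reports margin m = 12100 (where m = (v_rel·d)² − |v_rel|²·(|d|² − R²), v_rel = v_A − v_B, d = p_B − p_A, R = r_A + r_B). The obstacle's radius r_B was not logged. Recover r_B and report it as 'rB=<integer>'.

m = 12100
d = (4, -12);  v_rel = (2, -11),  |v_rel|² = 125
v_rel×d = (2)·(-12) − (-11)·(4) = 20
since m = R²·125 − 20²:  R² = (400 + 12100) / 125 = 100
R = √100 = 10  ⇒  r_B = 10 − 6 = 4

rB=4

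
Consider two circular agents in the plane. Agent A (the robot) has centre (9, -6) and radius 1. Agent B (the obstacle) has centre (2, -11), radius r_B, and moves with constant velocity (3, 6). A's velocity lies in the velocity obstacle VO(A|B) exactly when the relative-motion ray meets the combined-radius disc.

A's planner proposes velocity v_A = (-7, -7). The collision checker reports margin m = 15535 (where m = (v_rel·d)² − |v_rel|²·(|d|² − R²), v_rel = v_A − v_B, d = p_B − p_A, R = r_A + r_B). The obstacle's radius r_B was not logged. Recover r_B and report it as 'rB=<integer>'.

m = 15535
d = (-7, -5);  v_rel = (-10, -13),  |v_rel|² = 269
v_rel×d = (-10)·(-5) − (-13)·(-7) = -41
since m = R²·269 − (-41)²:  R² = (1681 + 15535) / 269 = 64
R = √64 = 8  ⇒  r_B = 8 − 1 = 7

rB=7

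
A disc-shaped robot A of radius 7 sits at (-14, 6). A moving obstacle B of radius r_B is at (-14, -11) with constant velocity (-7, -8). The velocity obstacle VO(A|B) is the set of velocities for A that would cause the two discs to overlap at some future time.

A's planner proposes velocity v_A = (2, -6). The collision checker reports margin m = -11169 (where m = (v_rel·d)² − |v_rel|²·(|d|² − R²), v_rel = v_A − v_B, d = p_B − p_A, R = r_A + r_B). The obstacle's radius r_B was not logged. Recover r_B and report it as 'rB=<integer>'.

m = -11169
d = (0, -17);  v_rel = (9, 2),  |v_rel|² = 85
v_rel×d = (9)·(-17) − (2)·(0) = -153
since m = R²·85 − (-153)²:  R² = (23409 + -11169) / 85 = 144
R = √144 = 12  ⇒  r_B = 12 − 7 = 5

rB=5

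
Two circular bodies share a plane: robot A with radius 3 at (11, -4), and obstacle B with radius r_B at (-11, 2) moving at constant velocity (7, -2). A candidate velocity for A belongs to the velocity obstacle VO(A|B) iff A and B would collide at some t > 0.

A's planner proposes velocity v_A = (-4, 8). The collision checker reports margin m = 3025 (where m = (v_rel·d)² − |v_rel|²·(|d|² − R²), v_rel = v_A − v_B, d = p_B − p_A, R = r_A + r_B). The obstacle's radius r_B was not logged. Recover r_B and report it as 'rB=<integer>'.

m = 3025
d = (-22, 6);  v_rel = (-11, 10),  |v_rel|² = 221
v_rel×d = (-11)·(6) − (10)·(-22) = 154
since m = R²·221 − 154²:  R² = (23716 + 3025) / 221 = 121
R = √121 = 11  ⇒  r_B = 11 − 3 = 8

rB=8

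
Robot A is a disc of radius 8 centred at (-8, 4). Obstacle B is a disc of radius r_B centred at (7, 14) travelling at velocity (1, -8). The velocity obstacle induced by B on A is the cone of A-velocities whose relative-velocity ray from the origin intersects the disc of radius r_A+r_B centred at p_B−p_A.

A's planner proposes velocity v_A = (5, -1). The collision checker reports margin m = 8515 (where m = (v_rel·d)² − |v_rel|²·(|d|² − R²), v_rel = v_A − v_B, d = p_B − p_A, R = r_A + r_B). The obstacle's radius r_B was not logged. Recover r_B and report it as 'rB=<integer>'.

m = 8515
d = (15, 10);  v_rel = (4, 7),  |v_rel|² = 65
v_rel×d = (4)·(10) − (7)·(15) = -65
since m = R²·65 − (-65)²:  R² = (4225 + 8515) / 65 = 196
R = √196 = 14  ⇒  r_B = 14 − 8 = 6

rB=6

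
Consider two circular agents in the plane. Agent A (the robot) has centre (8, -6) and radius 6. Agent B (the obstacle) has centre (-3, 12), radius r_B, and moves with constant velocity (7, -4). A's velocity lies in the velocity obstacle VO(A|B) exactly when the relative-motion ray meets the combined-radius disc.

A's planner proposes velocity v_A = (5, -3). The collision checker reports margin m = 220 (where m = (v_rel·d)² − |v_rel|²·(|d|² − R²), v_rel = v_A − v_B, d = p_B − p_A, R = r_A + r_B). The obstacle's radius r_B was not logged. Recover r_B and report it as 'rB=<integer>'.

m = 220
d = (-11, 18);  v_rel = (-2, 1),  |v_rel|² = 5
v_rel×d = (-2)·(18) − (1)·(-11) = -25
since m = R²·5 − (-25)²:  R² = (625 + 220) / 5 = 169
R = √169 = 13  ⇒  r_B = 13 − 6 = 7

rB=7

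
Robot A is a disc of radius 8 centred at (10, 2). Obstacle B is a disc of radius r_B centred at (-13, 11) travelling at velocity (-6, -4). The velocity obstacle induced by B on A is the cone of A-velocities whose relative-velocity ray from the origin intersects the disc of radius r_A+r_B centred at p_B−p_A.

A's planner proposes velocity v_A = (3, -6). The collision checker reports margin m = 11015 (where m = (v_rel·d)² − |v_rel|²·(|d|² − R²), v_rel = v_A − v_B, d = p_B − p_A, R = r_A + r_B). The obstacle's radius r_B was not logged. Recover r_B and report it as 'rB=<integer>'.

m = 11015
d = (-23, 9);  v_rel = (9, -2),  |v_rel|² = 85
v_rel×d = (9)·(9) − (-2)·(-23) = 35
since m = R²·85 − 35²:  R² = (1225 + 11015) / 85 = 144
R = √144 = 12  ⇒  r_B = 12 − 8 = 4

rB=4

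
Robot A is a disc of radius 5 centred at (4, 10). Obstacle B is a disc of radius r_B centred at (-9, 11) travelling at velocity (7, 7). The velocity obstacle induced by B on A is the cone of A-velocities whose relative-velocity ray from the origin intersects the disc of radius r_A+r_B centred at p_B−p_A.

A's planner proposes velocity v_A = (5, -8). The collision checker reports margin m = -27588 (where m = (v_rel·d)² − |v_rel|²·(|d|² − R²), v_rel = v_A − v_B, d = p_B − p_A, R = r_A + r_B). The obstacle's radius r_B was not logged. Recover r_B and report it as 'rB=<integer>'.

m = -27588
d = (-13, 1);  v_rel = (-2, -15),  |v_rel|² = 229
v_rel×d = (-2)·(1) − (-15)·(-13) = -197
since m = R²·229 − (-197)²:  R² = (38809 + -27588) / 229 = 49
R = √49 = 7  ⇒  r_B = 7 − 5 = 2

rB=2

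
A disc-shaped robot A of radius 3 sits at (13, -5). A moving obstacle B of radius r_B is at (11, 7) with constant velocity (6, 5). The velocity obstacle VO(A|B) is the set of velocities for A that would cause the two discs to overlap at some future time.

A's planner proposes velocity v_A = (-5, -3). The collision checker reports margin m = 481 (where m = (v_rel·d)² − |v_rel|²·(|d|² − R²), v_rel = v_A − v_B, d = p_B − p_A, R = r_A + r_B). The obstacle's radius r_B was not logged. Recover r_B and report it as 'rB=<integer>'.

m = 481
d = (-2, 12);  v_rel = (-11, -8),  |v_rel|² = 185
v_rel×d = (-11)·(12) − (-8)·(-2) = -148
since m = R²·185 − (-148)²:  R² = (21904 + 481) / 185 = 121
R = √121 = 11  ⇒  r_B = 11 − 3 = 8

rB=8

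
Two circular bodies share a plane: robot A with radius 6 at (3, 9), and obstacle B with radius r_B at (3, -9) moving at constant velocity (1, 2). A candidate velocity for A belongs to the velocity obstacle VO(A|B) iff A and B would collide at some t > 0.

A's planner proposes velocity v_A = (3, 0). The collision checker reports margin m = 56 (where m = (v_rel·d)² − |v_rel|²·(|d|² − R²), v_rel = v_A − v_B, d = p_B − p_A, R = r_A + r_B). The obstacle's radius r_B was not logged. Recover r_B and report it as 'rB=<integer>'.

m = 56
d = (0, -18);  v_rel = (2, -2),  |v_rel|² = 8
v_rel×d = (2)·(-18) − (-2)·(0) = -36
since m = R²·8 − (-36)²:  R² = (1296 + 56) / 8 = 169
R = √169 = 13  ⇒  r_B = 13 − 6 = 7

rB=7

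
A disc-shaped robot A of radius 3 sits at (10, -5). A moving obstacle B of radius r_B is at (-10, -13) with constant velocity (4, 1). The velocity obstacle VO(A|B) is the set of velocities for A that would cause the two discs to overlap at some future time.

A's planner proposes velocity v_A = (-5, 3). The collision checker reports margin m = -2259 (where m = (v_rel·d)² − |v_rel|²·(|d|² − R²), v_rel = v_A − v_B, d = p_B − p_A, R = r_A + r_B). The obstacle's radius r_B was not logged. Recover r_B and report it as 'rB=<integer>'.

m = -2259
d = (-20, -8);  v_rel = (-9, 2),  |v_rel|² = 85
v_rel×d = (-9)·(-8) − (2)·(-20) = 112
since m = R²·85 − 112²:  R² = (12544 + -2259) / 85 = 121
R = √121 = 11  ⇒  r_B = 11 − 3 = 8

rB=8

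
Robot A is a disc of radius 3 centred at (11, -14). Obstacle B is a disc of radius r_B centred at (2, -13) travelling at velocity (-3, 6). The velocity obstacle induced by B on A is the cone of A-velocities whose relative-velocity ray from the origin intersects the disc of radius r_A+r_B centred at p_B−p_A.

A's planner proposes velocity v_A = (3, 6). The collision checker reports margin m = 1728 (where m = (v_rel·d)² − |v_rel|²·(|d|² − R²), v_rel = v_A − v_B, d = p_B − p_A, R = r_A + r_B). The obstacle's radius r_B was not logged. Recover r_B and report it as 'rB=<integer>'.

m = 1728
d = (-9, 1);  v_rel = (6, 0),  |v_rel|² = 36
v_rel×d = (6)·(1) − (0)·(-9) = 6
since m = R²·36 − 6²:  R² = (36 + 1728) / 36 = 49
R = √49 = 7  ⇒  r_B = 7 − 3 = 4

rB=4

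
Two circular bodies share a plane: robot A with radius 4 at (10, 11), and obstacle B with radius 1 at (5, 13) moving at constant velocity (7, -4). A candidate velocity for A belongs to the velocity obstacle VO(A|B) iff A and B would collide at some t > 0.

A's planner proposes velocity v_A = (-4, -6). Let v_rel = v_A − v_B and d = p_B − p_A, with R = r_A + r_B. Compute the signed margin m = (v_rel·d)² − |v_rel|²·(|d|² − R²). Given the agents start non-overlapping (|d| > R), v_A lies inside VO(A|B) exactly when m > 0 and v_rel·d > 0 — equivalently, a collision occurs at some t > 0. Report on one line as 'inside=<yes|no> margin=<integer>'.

d = (-5, 2),  |d|² = 29;  R = 4+1 = 5,  c = 29−5² = 4
v_rel = (-11, -2),  |v_rel|² = 125;  v_rel·d = (-11)·(-5) + (-2)·(2) = 51
125·t² − 102·t + 4 = 0  ⇒  m = 51² − 125·4 = 2101
m = 2101 > 0,  v_rel·d = 51 > 0  ⇒  inside

inside=yes margin=2101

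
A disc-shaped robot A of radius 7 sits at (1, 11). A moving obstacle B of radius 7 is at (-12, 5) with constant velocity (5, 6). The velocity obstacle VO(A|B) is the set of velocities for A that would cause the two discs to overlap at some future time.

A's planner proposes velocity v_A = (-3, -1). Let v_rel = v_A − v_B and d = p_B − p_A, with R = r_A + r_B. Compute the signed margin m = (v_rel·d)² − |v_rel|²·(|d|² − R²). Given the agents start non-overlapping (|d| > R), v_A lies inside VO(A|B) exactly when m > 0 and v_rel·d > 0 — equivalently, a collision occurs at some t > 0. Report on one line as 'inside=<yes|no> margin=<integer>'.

d = (-13, -6),  |d|² = 205;  R = 7+7 = 14,  c = 205−14² = 9
v_rel = (-8, -7),  |v_rel|² = 113;  v_rel·d = (-8)·(-13) + (-7)·(-6) = 146
113·t² − 292·t + 9 = 0  ⇒  m = 146² − 113·9 = 20299
m = 20299 > 0,  v_rel·d = 146 > 0  ⇒  inside

inside=yes margin=20299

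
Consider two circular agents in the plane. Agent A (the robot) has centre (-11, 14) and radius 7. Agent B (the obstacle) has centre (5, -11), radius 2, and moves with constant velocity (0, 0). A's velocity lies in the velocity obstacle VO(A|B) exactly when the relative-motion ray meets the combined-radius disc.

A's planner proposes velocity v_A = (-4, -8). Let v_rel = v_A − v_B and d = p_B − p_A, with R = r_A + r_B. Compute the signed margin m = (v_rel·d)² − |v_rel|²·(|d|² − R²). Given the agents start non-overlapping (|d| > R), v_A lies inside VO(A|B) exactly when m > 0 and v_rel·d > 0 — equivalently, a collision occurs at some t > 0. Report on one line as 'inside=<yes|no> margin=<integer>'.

d = (16, -25),  |d|² = 881;  R = 7+2 = 9,  c = 881−9² = 800
v_rel = (-4, -8),  |v_rel|² = 80;  v_rel·d = (-4)·(16) + (-8)·(-25) = 136
80·t² − 272·t + 800 = 0  ⇒  m = 136² − 80·800 = -45504
m = -45504 < 0,  v_rel·d = 136 > 0  ⇒  outside

inside=no margin=-45504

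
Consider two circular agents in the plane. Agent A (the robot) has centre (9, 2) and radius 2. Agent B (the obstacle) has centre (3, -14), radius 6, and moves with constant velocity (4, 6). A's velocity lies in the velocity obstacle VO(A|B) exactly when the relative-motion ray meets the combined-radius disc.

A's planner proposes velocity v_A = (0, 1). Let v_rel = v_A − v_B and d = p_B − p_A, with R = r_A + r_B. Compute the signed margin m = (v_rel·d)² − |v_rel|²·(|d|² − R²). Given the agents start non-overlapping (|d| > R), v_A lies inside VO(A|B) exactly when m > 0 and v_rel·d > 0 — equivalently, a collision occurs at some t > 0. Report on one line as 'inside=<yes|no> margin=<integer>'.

d = (-6, -16),  |d|² = 292;  R = 2+6 = 8,  c = 292−8² = 228
v_rel = (-4, -5),  |v_rel|² = 41;  v_rel·d = (-4)·(-6) + (-5)·(-16) = 104
41·t² − 208·t + 228 = 0  ⇒  m = 104² − 41·228 = 1468
m = 1468 > 0,  v_rel·d = 104 > 0  ⇒  inside

inside=yes margin=1468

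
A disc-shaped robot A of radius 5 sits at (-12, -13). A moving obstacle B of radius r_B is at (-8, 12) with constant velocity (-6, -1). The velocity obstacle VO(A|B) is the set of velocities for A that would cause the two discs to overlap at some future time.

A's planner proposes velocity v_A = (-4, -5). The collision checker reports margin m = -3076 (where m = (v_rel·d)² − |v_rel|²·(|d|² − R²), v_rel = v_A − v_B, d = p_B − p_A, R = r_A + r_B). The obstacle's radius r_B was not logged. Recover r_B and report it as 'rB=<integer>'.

m = -3076
d = (4, 25);  v_rel = (2, -4),  |v_rel|² = 20
v_rel×d = (2)·(25) − (-4)·(4) = 66
since m = R²·20 − 66²:  R² = (4356 + -3076) / 20 = 64
R = √64 = 8  ⇒  r_B = 8 − 5 = 3

rB=3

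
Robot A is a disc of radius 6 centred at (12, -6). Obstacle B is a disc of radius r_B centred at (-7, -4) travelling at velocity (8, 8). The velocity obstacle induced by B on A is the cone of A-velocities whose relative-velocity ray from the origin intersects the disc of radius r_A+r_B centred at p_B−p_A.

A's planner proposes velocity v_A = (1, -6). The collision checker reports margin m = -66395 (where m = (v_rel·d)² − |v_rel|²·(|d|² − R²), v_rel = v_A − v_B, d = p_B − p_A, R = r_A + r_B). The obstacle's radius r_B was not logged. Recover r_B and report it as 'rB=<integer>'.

m = -66395
d = (-19, 2);  v_rel = (-7, -14),  |v_rel|² = 245
v_rel×d = (-7)·(2) − (-14)·(-19) = -280
since m = R²·245 − (-280)²:  R² = (78400 + -66395) / 245 = 49
R = √49 = 7  ⇒  r_B = 7 − 6 = 1

rB=1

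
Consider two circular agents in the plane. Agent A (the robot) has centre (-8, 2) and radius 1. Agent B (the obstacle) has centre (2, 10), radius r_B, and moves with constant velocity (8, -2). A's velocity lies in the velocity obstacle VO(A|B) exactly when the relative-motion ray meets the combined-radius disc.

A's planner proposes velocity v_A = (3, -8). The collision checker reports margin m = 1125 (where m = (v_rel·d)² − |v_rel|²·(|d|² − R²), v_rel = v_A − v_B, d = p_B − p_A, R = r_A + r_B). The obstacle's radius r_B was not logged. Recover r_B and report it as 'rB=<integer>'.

m = 1125
d = (10, 8);  v_rel = (-5, -6),  |v_rel|² = 61
v_rel×d = (-5)·(8) − (-6)·(10) = 20
since m = R²·61 − 20²:  R² = (400 + 1125) / 61 = 25
R = √25 = 5  ⇒  r_B = 5 − 1 = 4

rB=4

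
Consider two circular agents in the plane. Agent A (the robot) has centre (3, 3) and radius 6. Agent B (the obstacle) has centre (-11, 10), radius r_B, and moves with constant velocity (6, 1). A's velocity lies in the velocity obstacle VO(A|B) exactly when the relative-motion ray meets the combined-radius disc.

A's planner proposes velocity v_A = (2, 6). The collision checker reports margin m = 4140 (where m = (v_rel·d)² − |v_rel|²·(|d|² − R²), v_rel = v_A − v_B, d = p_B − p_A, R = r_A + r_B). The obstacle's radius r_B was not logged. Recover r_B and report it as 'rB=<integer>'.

m = 4140
d = (-14, 7);  v_rel = (-4, 5),  |v_rel|² = 41
v_rel×d = (-4)·(7) − (5)·(-14) = 42
since m = R²·41 − 42²:  R² = (1764 + 4140) / 41 = 144
R = √144 = 12  ⇒  r_B = 12 − 6 = 6

rB=6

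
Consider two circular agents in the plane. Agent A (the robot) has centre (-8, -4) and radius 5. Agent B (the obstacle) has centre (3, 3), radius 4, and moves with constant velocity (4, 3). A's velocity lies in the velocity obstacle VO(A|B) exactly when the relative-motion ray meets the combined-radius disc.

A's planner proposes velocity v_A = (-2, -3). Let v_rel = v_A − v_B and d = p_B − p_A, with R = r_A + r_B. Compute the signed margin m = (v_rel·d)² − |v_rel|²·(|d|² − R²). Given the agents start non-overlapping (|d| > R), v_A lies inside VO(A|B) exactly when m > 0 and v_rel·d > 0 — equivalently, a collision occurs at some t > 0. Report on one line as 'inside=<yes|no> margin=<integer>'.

d = (11, 7),  |d|² = 170;  R = 5+4 = 9,  c = 170−9² = 89
v_rel = (-6, -6),  |v_rel|² = 72;  v_rel·d = (-6)·(11) + (-6)·(7) = -108
72·t² + 216·t + 89 = 0  ⇒  m = (-108)² − 72·89 = 5256
m = 5256 > 0,  v_rel·d = -108 < 0  ⇒  outside

inside=no margin=5256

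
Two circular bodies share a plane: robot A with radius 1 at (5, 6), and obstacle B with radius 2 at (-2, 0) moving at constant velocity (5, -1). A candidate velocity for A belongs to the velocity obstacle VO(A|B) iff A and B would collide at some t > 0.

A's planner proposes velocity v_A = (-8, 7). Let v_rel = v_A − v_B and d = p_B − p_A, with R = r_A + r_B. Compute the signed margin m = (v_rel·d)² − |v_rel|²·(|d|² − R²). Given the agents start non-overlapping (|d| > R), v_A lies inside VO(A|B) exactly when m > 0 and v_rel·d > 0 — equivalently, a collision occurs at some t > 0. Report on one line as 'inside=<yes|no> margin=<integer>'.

d = (-7, -6),  |d|² = 85;  R = 1+2 = 3,  c = 85−3² = 76
v_rel = (-13, 8),  |v_rel|² = 233;  v_rel·d = (-13)·(-7) + (8)·(-6) = 43
233·t² − 86·t + 76 = 0  ⇒  m = 43² − 233·76 = -15859
m = -15859 < 0,  v_rel·d = 43 > 0  ⇒  outside

inside=no margin=-15859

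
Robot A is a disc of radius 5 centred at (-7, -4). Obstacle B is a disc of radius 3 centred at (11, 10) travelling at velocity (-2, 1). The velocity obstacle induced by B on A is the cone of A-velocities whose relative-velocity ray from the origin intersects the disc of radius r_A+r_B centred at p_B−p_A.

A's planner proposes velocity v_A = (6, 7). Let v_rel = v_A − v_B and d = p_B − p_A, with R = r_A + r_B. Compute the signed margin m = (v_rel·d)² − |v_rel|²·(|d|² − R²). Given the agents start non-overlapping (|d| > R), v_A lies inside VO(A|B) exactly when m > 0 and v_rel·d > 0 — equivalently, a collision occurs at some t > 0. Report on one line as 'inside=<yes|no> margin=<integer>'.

d = (18, 14),  |d|² = 520;  R = 5+3 = 8,  c = 520−8² = 456
v_rel = (8, 6),  |v_rel|² = 100;  v_rel·d = (8)·(18) + (6)·(14) = 228
100·t² − 456·t + 456 = 0  ⇒  m = 228² − 100·456 = 6384
m = 6384 > 0,  v_rel·d = 228 > 0  ⇒  inside

inside=yes margin=6384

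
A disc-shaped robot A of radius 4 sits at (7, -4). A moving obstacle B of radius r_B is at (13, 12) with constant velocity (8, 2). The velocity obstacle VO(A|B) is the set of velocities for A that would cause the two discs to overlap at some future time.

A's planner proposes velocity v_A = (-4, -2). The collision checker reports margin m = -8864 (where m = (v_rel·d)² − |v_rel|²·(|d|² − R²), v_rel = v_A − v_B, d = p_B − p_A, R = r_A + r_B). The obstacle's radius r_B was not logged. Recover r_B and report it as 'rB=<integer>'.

m = -8864
d = (6, 16);  v_rel = (-12, -4),  |v_rel|² = 160
v_rel×d = (-12)·(16) − (-4)·(6) = -168
since m = R²·160 − (-168)²:  R² = (28224 + -8864) / 160 = 121
R = √121 = 11  ⇒  r_B = 11 − 4 = 7

rB=7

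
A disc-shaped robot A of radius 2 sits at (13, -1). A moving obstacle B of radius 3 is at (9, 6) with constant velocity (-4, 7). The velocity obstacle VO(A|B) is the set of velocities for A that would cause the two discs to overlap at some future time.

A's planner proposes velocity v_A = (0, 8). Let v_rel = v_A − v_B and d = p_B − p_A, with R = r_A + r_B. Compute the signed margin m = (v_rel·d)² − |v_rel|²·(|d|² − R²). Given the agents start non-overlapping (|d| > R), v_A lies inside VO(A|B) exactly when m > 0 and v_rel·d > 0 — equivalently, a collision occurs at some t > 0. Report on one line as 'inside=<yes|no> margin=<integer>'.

d = (-4, 7),  |d|² = 65;  R = 2+3 = 5,  c = 65−5² = 40
v_rel = (4, 1),  |v_rel|² = 17;  v_rel·d = (4)·(-4) + (1)·(7) = -9
17·t² + 18·t + 40 = 0  ⇒  m = (-9)² − 17·40 = -599
m = -599 < 0,  v_rel·d = -9 < 0  ⇒  outside

inside=no margin=-599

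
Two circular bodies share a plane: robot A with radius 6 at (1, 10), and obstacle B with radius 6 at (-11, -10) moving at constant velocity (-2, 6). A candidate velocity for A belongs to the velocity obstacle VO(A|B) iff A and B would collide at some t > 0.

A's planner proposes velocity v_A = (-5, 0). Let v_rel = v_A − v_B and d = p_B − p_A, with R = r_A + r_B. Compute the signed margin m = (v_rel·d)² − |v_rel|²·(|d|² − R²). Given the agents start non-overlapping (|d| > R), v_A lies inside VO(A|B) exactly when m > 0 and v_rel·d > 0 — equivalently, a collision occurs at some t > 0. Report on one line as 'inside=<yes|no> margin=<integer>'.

d = (-12, -20),  |d|² = 544;  R = 6+6 = 12,  c = 544−12² = 400
v_rel = (-3, -6),  |v_rel|² = 45;  v_rel·d = (-3)·(-12) + (-6)·(-20) = 156
45·t² − 312·t + 400 = 0  ⇒  m = 156² − 45·400 = 6336
m = 6336 > 0,  v_rel·d = 156 > 0  ⇒  inside

inside=yes margin=6336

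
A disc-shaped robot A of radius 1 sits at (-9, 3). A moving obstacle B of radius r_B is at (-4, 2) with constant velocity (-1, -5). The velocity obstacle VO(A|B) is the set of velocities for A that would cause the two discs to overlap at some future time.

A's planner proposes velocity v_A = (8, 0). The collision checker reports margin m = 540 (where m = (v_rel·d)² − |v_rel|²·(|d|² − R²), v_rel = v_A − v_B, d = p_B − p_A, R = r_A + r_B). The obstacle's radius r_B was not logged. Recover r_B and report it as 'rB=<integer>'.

m = 540
d = (5, -1);  v_rel = (9, 5),  |v_rel|² = 106
v_rel×d = (9)·(-1) − (5)·(5) = -34
since m = R²·106 − (-34)²:  R² = (1156 + 540) / 106 = 16
R = √16 = 4  ⇒  r_B = 4 − 1 = 3

rB=3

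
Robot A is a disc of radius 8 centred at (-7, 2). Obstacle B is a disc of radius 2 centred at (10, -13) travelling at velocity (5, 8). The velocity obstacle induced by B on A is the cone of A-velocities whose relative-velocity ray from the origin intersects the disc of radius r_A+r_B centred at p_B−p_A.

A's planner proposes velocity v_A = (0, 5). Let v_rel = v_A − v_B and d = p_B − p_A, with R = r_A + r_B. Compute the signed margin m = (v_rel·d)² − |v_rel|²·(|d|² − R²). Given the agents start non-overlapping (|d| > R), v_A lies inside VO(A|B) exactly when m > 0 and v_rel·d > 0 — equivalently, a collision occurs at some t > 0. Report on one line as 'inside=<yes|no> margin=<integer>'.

d = (17, -15),  |d|² = 514;  R = 8+2 = 10,  c = 514−10² = 414
v_rel = (-5, -3),  |v_rel|² = 34;  v_rel·d = (-5)·(17) + (-3)·(-15) = -40
34·t² + 80·t + 414 = 0  ⇒  m = (-40)² − 34·414 = -12476
m = -12476 < 0,  v_rel·d = -40 < 0  ⇒  outside

inside=no margin=-12476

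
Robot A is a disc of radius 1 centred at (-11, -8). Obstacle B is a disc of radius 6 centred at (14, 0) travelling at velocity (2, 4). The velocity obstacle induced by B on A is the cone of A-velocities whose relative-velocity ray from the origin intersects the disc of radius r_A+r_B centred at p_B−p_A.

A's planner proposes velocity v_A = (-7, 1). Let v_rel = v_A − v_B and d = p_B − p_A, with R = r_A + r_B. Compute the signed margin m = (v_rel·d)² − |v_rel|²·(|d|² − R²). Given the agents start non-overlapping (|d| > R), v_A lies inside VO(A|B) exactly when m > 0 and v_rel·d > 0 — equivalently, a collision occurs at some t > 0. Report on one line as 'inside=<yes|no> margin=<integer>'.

d = (25, 8),  |d|² = 689;  R = 1+6 = 7,  c = 689−7² = 640
v_rel = (-9, -3),  |v_rel|² = 90;  v_rel·d = (-9)·(25) + (-3)·(8) = -249
90·t² + 498·t + 640 = 0  ⇒  m = (-249)² − 90·640 = 4401
m = 4401 > 0,  v_rel·d = -249 < 0  ⇒  outside

inside=no margin=4401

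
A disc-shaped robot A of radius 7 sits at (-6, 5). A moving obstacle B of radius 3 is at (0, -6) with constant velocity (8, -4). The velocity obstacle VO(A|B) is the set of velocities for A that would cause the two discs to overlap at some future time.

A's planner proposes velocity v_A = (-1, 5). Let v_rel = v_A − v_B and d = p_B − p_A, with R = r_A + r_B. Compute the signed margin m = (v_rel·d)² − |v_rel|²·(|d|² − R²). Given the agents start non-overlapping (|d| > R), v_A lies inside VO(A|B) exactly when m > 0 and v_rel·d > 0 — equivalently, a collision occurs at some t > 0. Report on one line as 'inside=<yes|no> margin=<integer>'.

d = (6, -11),  |d|² = 157;  R = 7+3 = 10,  c = 157−10² = 57
v_rel = (-9, 9),  |v_rel|² = 162;  v_rel·d = (-9)·(6) + (9)·(-11) = -153
162·t² + 306·t + 57 = 0  ⇒  m = (-153)² − 162·57 = 14175
m = 14175 > 0,  v_rel·d = -153 < 0  ⇒  outside

inside=no margin=14175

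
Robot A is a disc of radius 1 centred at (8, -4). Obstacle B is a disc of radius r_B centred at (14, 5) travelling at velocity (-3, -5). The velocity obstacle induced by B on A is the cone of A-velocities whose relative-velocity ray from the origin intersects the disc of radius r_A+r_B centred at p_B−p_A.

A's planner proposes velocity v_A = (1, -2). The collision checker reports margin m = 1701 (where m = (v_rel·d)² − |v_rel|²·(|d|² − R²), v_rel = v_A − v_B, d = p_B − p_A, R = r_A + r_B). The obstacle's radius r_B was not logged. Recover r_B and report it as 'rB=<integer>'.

m = 1701
d = (6, 9);  v_rel = (4, 3),  |v_rel|² = 25
v_rel×d = (4)·(9) − (3)·(6) = 18
since m = R²·25 − 18²:  R² = (324 + 1701) / 25 = 81
R = √81 = 9  ⇒  r_B = 9 − 1 = 8

rB=8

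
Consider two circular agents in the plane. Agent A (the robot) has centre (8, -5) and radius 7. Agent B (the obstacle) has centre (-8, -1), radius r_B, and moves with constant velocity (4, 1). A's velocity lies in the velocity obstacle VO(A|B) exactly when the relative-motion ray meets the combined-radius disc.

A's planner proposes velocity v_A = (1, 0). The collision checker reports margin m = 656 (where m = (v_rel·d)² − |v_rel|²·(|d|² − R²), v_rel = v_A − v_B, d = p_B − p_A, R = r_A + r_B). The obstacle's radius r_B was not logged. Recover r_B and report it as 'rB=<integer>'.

m = 656
d = (-16, 4);  v_rel = (-3, -1),  |v_rel|² = 10
v_rel×d = (-3)·(4) − (-1)·(-16) = -28
since m = R²·10 − (-28)²:  R² = (784 + 656) / 10 = 144
R = √144 = 12  ⇒  r_B = 12 − 7 = 5

rB=5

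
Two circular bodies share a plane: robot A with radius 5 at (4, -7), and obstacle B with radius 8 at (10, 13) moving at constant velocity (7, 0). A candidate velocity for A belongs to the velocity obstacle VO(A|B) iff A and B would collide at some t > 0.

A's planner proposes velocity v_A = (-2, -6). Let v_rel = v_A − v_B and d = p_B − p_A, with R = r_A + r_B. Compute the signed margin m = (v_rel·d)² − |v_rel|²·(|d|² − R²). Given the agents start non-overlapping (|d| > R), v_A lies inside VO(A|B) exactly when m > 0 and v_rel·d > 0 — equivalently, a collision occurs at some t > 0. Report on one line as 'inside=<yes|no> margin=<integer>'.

d = (6, 20),  |d|² = 436;  R = 5+8 = 13,  c = 436−13² = 267
v_rel = (-9, -6),  |v_rel|² = 117;  v_rel·d = (-9)·(6) + (-6)·(20) = -174
117·t² + 348·t + 267 = 0  ⇒  m = (-174)² − 117·267 = -963
m = -963 < 0,  v_rel·d = -174 < 0  ⇒  outside

inside=no margin=-963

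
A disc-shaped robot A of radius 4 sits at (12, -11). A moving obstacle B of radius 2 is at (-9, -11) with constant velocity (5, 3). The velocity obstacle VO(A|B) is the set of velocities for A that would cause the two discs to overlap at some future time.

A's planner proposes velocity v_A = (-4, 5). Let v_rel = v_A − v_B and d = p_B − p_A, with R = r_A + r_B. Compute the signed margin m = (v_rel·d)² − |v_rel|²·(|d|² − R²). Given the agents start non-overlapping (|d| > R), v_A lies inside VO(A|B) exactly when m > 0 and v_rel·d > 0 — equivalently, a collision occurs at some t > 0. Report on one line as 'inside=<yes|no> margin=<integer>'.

d = (-21, 0),  |d|² = 441;  R = 4+2 = 6,  c = 441−6² = 405
v_rel = (-9, 2),  |v_rel|² = 85;  v_rel·d = (-9)·(-21) + (2)·(0) = 189
85·t² − 378·t + 405 = 0  ⇒  m = 189² − 85·405 = 1296
m = 1296 > 0,  v_rel·d = 189 > 0  ⇒  inside

inside=yes margin=1296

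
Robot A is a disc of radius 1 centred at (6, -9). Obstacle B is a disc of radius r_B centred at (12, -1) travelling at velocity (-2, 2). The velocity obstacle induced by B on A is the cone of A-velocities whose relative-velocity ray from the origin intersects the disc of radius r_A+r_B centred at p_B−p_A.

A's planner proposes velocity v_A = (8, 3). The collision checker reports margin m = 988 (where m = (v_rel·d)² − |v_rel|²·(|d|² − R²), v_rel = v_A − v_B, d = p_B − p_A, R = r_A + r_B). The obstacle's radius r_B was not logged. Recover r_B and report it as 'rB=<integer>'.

m = 988
d = (6, 8);  v_rel = (10, 1),  |v_rel|² = 101
v_rel×d = (10)·(8) − (1)·(6) = 74
since m = R²·101 − 74²:  R² = (5476 + 988) / 101 = 64
R = √64 = 8  ⇒  r_B = 8 − 1 = 7

rB=7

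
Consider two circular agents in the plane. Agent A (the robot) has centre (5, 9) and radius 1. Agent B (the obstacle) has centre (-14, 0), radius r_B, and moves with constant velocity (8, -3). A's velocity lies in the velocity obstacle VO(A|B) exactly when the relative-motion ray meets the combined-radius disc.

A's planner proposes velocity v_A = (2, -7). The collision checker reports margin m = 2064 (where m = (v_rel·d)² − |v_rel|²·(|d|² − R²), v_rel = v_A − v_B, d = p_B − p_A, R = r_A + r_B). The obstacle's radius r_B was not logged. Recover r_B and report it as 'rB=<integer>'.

m = 2064
d = (-19, -9);  v_rel = (-6, -4),  |v_rel|² = 52
v_rel×d = (-6)·(-9) − (-4)·(-19) = -22
since m = R²·52 − (-22)²:  R² = (484 + 2064) / 52 = 49
R = √49 = 7  ⇒  r_B = 7 − 1 = 6

rB=6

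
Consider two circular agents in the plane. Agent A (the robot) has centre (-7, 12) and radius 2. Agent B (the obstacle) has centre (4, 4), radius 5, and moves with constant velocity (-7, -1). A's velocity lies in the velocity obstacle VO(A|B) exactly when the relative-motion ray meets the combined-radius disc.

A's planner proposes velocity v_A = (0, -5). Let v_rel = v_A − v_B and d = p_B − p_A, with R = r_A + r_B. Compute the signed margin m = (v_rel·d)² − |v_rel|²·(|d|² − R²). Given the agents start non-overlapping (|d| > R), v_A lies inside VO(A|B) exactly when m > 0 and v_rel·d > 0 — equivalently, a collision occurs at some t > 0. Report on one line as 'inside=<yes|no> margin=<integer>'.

d = (11, -8),  |d|² = 185;  R = 2+5 = 7,  c = 185−7² = 136
v_rel = (7, -4),  |v_rel|² = 65;  v_rel·d = (7)·(11) + (-4)·(-8) = 109
65·t² − 218·t + 136 = 0  ⇒  m = 109² − 65·136 = 3041
m = 3041 > 0,  v_rel·d = 109 > 0  ⇒  inside

inside=yes margin=3041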